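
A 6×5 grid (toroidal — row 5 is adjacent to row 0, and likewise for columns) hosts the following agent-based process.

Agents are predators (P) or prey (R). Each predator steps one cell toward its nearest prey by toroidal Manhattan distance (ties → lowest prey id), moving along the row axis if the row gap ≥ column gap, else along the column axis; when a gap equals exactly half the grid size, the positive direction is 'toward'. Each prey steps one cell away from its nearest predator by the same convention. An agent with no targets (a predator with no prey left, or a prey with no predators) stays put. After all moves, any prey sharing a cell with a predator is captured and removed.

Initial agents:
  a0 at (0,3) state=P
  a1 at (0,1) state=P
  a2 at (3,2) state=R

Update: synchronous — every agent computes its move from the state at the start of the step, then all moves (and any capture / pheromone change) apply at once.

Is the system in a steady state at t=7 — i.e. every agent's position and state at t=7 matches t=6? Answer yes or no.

t=1: a0@(1,3):P a1@(1,1):P a2@(2,2):R
t=2: a0@(2,3):P a1@(2,1):P a2@(3,2):R
t=3: a0@(3,3):P a1@(3,1):P a2@(4,2):R
t=4: a0@(4,3):P a1@(4,1):P a2@(5,2):R
t=5: a0@(5,3):P a1@(5,1):P a2@(0,2):R
t=6: a0@(0,3):P a1@(0,1):P a2@(1,2):R
t=7: a0@(1,3):P a1@(1,1):P a2@(2,2):R

no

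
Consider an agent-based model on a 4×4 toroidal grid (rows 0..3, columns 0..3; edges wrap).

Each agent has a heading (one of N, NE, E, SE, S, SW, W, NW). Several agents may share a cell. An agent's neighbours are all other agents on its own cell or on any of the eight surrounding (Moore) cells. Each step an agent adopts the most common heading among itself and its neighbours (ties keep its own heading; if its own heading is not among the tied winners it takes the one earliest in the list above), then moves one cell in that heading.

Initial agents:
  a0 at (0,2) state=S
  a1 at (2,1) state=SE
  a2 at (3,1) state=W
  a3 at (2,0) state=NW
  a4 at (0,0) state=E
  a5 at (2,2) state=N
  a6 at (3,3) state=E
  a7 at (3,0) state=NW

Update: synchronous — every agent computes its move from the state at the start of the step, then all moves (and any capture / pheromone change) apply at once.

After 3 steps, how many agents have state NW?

8

t=1: a0@(1,2):S a1@(1,0):NW a2@(2,0):NW a3@(1,3):NW a4@(0,1):E a5@(1,2):N a6@(3,0):E a7@(2,3):NW
t=2: a0@(0,1):NW a1@(0,3):NW a2@(1,3):NW a3@(0,2):NW a4@(0,2):E a5@(0,1):NW a6@(3,1):E a7@(1,2):NW
t=3: a0@(3,0):NW a1@(3,2):NW a2@(0,2):NW a3@(3,1):NW a4@(3,1):NW a5@(3,0):NW a6@(2,0):NW a7@(0,1):NW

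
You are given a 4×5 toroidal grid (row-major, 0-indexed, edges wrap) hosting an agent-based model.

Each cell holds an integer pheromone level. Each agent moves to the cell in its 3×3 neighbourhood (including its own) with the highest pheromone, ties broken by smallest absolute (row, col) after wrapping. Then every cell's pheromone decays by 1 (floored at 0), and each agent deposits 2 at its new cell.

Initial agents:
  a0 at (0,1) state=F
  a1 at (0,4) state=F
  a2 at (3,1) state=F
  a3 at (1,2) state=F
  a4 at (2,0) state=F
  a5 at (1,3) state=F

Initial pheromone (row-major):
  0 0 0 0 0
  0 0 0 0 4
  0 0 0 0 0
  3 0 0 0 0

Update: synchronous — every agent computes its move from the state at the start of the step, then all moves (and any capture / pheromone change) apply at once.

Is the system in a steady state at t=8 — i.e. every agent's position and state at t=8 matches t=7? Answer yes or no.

yes

t=1: a0@(3,0) a1@(1,4) a2@(3,0) a3@(0,1) a4@(1,4) a5@(1,4) | pheromone: 0 2 0 0 0 / 0 0 0 0 9 / 0 0 0 0 0 / 6 0 0 0 0
t=2: a0@(3,0) a1@(1,4) a2@(3,0) a3@(3,0) a4@(1,4) a5@(1,4) | pheromone: 0 1 0 0 0 / 0 0 0 0 14 / 0 0 0 0 0 / 11 0 0 0 0
t=3: a0@(3,0) a1@(1,4) a2@(3,0) a3@(3,0) a4@(1,4) a5@(1,4) | pheromone: 0 0 0 0 0 / 0 0 0 0 19 / 0 0 0 0 0 / 16 0 0 0 0
t=4: a0@(3,0) a1@(1,4) a2@(3,0) a3@(3,0) a4@(1,4) a5@(1,4) | pheromone: 0 0 0 0 0 / 0 0 0 0 24 / 0 0 0 0 0 / 21 0 0 0 0
t=5: a0@(3,0) a1@(1,4) a2@(3,0) a3@(3,0) a4@(1,4) a5@(1,4) | pheromone: 0 0 0 0 0 / 0 0 0 0 29 / 0 0 0 0 0 / 26 0 0 0 0
t=6: a0@(3,0) a1@(1,4) a2@(3,0) a3@(3,0) a4@(1,4) a5@(1,4) | pheromone: 0 0 0 0 0 / 0 0 0 0 34 / 0 0 0 0 0 / 31 0 0 0 0
t=7: a0@(3,0) a1@(1,4) a2@(3,0) a3@(3,0) a4@(1,4) a5@(1,4) | pheromone: 0 0 0 0 0 / 0 0 0 0 39 / 0 0 0 0 0 / 36 0 0 0 0
t=8: a0@(3,0) a1@(1,4) a2@(3,0) a3@(3,0) a4@(1,4) a5@(1,4) | pheromone: 0 0 0 0 0 / 0 0 0 0 44 / 0 0 0 0 0 / 41 0 0 0 0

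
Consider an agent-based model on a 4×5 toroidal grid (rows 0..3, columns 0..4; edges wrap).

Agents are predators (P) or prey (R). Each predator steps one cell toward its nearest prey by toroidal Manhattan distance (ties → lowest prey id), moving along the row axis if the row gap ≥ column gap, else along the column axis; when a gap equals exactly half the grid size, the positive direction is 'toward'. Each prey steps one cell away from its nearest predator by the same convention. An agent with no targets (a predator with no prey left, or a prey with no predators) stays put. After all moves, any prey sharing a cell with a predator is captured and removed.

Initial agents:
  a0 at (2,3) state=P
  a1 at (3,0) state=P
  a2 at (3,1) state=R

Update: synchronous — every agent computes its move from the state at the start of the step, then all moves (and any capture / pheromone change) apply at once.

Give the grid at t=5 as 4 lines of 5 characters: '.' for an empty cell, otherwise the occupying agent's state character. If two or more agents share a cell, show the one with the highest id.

t=1: a0@(2,2):P a1@(3,1):P a2@(3,2):R
t=2: a0@(3,2):P a1@(3,2):P a2@(0,2):R
t=3: a0@(0,2):P a1@(0,2):P a2@(1,2):R
t=4: a0@(1,2):P a1@(1,2):P a2@(2,2):R
t=5: a0@(2,2):P a1@(2,2):P a2@(3,2):R

.....
.....
..P..
..R..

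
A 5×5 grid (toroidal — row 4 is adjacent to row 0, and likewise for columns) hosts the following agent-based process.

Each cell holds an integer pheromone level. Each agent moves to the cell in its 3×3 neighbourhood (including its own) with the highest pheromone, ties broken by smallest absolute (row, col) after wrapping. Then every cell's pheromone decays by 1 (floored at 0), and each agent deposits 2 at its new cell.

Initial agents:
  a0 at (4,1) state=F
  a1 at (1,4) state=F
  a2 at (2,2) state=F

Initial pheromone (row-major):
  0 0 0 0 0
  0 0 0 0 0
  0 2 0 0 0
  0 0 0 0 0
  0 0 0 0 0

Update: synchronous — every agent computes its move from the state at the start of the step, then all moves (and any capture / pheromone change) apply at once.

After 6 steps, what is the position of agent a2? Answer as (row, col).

(2, 1)

t=1: a0@(0,0) a1@(0,0) a2@(2,1) | pheromone: 4 0 0 0 0 / 0 0 0 0 0 / 0 3 0 0 0 / 0 0 0 0 0 / 0 0 0 0 0
t=2: a0@(0,0) a1@(0,0) a2@(2,1) | pheromone: 7 0 0 0 0 / 0 0 0 0 0 / 0 4 0 0 0 / 0 0 0 0 0 / 0 0 0 0 0
t=3: a0@(0,0) a1@(0,0) a2@(2,1) | pheromone: 10 0 0 0 0 / 0 0 0 0 0 / 0 5 0 0 0 / 0 0 0 0 0 / 0 0 0 0 0
t=4: a0@(0,0) a1@(0,0) a2@(2,1) | pheromone: 13 0 0 0 0 / 0 0 0 0 0 / 0 6 0 0 0 / 0 0 0 0 0 / 0 0 0 0 0
t=5: a0@(0,0) a1@(0,0) a2@(2,1) | pheromone: 16 0 0 0 0 / 0 0 0 0 0 / 0 7 0 0 0 / 0 0 0 0 0 / 0 0 0 0 0
t=6: a0@(0,0) a1@(0,0) a2@(2,1) | pheromone: 19 0 0 0 0 / 0 0 0 0 0 / 0 8 0 0 0 / 0 0 0 0 0 / 0 0 0 0 0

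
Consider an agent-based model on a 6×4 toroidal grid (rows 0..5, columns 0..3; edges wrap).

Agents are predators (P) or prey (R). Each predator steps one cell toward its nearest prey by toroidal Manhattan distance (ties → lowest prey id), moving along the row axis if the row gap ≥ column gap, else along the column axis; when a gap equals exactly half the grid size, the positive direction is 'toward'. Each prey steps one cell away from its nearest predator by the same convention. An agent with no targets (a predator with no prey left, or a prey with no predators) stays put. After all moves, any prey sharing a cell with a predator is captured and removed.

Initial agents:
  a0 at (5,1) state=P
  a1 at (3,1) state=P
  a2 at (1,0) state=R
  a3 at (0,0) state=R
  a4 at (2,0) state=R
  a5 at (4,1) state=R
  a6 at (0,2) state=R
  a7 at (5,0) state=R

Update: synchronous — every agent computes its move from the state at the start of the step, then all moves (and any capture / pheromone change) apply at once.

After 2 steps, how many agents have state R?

6

t=1: a0@(4,1):P a1@(4,1):P a2@(2,0):R a3@(1,0):R a4@(1,0):R a5@(3,1):R a6@(1,2):R a7@(5,3):R
t=2: a0@(3,1):P a1@(3,1):P a2@(1,0):R a3@(0,0):R a4@(0,0):R a5@(2,1):R a6@(0,2):R a7@(5,2):R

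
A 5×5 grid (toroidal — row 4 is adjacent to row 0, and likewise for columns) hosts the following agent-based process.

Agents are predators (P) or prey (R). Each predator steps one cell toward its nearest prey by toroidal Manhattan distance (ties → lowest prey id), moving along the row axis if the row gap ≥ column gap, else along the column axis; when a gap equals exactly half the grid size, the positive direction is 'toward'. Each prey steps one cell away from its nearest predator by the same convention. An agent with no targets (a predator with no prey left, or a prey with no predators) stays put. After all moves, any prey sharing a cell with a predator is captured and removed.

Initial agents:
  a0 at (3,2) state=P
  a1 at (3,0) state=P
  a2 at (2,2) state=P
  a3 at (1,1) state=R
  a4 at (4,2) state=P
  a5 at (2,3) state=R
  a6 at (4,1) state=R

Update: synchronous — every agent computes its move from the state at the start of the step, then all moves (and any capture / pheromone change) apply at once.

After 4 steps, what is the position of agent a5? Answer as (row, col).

(2, 2)

t=1: a0@(2,2):P a1@(4,0):P a2@(2,3):P a3@(0,1):R a4@(4,1):P a5@(2,4):R
t=2: a0@(2,3):P a1@(0,0):P a2@(2,4):P a3@(1,1):R a4@(0,1):P a5@(2,0):R
t=3: a0@(2,4):P a1@(1,0):P a2@(2,0):P a3@(2,1):R a4@(1,1):P a5@(2,1):R
t=4: a0@(2,0):P a1@(2,0):P a2@(2,1):P a3@(2,2):R a4@(2,1):P a5@(2,2):R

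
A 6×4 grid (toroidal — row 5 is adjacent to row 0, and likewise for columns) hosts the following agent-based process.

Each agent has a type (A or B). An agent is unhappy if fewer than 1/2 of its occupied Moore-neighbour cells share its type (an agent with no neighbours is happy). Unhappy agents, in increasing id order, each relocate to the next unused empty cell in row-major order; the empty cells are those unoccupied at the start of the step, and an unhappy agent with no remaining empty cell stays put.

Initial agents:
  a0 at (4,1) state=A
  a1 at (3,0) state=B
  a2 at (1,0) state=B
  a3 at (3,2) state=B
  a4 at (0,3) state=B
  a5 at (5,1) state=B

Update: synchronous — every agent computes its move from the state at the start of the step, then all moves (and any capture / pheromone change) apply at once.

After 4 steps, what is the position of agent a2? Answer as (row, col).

(1, 0)

t=1: a0@(0,0):A a1@(0,1):B a2@(1,0):B a3@(0,2):B a4@(0,3):B a5@(1,1):B
t=2: a0@(1,2):A a1@(0,1):B a2@(1,0):B a3@(0,2):B a4@(0,3):B a5@(1,1):B
t=3: a0@(0,0):A a1@(0,1):B a2@(1,0):B a3@(0,2):B a4@(0,3):B a5@(1,1):B
t=4: a0@(1,2):A a1@(0,1):B a2@(1,0):B a3@(0,2):B a4@(0,3):B a5@(1,1):B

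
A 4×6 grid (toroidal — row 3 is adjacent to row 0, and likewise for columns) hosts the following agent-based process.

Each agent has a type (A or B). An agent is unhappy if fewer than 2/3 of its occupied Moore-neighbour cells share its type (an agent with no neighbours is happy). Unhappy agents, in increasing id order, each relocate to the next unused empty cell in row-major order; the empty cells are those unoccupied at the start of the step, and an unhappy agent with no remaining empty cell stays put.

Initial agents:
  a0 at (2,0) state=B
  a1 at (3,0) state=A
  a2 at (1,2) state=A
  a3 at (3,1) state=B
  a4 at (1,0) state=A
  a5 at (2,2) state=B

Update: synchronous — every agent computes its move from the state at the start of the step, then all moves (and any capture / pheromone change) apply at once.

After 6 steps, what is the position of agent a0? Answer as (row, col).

(0, 2)

t=1: a0@(0,0):B a1@(0,1):A a2@(0,2):A a3@(3,1):B a4@(0,3):A a5@(0,4):B
t=2: a0@(0,5):B a1@(1,0):A a2@(0,2):A a3@(1,1):B a4@(1,2):A a5@(1,3):B
t=3: a0@(0,0):B a1@(0,1):A a2@(0,3):A a3@(0,4):B a4@(1,4):A a5@(1,5):B
t=4: a0@(0,2):B a1@(0,5):A a2@(1,0):A a3@(1,1):B a4@(1,2):A a5@(1,5):B
t=5: a0@(0,0):B a1@(0,1):A a2@(0,3):A a3@(0,4):B a4@(1,3):A a5@(1,4):B
t=6: a0@(0,2):B a1@(0,5):A a2@(1,0):A a3@(1,1):B a4@(1,2):A a5@(1,5):B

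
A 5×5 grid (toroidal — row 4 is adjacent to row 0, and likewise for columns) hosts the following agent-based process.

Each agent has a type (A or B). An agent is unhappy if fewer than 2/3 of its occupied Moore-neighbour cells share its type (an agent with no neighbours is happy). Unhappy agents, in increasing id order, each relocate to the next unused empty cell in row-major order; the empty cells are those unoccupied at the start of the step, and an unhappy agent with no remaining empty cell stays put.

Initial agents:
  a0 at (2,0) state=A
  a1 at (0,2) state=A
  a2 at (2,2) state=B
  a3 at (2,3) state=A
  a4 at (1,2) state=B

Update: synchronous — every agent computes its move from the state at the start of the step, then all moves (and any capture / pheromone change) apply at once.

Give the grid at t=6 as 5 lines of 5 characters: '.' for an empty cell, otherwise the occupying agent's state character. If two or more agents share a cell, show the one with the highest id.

.AA..
.B.AB
.....
.....
.....

t=1: a0@(2,0):A a1@(0,0):A a2@(0,1):B a3@(0,3):A a4@(0,4):B
t=2: a0@(2,0):A a1@(0,2):A a2@(1,0):B a3@(1,1):A a4@(1,2):B
t=3: a0@(0,0):A a1@(0,1):A a2@(0,3):B a3@(0,4):A a4@(1,3):B
t=4: a0@(0,0):A a1@(0,1):A a2@(0,2):B a3@(1,0):A a4@(1,1):B
t=5: a0@(0,0):A a1@(0,3):A a2@(0,4):B a3@(1,0):A a4@(1,2):B
t=6: a0@(0,1):A a1@(0,2):A a2@(1,1):B a3@(1,3):A a4@(1,4):B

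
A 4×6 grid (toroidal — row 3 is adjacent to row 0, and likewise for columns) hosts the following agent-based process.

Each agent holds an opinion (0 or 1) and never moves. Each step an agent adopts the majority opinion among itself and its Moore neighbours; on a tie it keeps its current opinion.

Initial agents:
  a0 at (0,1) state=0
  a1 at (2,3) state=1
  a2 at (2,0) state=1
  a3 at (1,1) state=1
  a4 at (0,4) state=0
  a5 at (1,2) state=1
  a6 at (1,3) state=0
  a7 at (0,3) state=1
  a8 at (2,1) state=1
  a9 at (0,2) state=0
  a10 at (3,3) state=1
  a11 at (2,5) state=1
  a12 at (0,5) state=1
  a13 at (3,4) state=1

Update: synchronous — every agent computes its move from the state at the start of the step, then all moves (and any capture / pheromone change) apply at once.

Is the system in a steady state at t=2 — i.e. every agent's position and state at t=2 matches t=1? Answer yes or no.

no

t=1: a0@(0,1):0 a1@(2,3):1 a2@(2,0):1 a3@(1,1):1 a4@(0,4):1 a5@(1,2):1 a6@(1,3):0 a7@(0,3):1 a8@(2,1):1 a9@(0,2):1 a10@(3,3):1 a11@(2,5):1 a12@(0,5):1 a13@(3,4):1
t=2: a0@(0,1):1 a1@(2,3):1 a2@(2,0):1 a3@(1,1):1 a4@(0,4):1 a5@(1,2):1 a6@(1,3):1 a7@(0,3):1 a8@(2,1):1 a9@(0,2):1 a10@(3,3):1 a11@(2,5):1 a12@(0,5):1 a13@(3,4):1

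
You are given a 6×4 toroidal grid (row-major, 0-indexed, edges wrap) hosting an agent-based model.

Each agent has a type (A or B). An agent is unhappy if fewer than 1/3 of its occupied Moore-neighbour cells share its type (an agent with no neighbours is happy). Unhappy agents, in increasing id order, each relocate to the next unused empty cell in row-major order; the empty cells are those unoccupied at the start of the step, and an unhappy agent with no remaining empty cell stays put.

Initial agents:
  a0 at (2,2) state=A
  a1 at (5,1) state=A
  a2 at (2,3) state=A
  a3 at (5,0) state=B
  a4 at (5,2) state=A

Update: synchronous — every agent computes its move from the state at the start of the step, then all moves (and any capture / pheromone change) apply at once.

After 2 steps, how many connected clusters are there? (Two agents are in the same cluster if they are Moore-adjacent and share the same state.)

3

t=1: a0@(2,2):A a1@(5,1):A a2@(2,3):A a3@(0,0):B a4@(5,2):A
t=2: a0@(2,2):A a1@(5,1):A a2@(2,3):A a3@(0,1):B a4@(5,2):A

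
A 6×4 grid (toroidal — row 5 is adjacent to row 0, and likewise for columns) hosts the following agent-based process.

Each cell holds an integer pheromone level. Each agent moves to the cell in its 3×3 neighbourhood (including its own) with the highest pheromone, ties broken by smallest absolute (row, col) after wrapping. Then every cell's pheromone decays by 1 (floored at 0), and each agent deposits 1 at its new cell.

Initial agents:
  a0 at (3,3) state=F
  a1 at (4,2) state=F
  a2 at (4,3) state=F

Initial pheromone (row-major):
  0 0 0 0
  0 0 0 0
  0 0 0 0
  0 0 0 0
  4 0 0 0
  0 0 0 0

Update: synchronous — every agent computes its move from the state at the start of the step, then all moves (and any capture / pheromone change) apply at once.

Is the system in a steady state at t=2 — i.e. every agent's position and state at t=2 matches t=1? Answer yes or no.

no

t=1: a0@(4,0) a1@(3,1) a2@(4,0) | pheromone: 0 0 0 0 / 0 0 0 0 / 0 0 0 0 / 0 1 0 0 / 5 0 0 0 / 0 0 0 0
t=2: a0@(4,0) a1@(4,0) a2@(4,0) | pheromone: 0 0 0 0 / 0 0 0 0 / 0 0 0 0 / 0 0 0 0 / 7 0 0 0 / 0 0 0 0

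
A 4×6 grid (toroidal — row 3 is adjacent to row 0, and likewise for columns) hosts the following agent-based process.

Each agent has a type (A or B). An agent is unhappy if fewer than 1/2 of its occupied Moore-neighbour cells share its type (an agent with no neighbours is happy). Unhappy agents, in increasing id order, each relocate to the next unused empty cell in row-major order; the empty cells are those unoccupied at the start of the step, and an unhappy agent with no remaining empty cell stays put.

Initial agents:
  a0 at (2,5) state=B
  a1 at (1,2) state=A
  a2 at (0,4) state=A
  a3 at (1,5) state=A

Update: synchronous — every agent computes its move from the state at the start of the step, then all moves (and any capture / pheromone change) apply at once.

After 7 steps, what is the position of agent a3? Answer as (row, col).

(1, 5)

t=1: a0@(0,0):B a1@(1,2):A a2@(0,4):A a3@(1,5):A
t=2: a0@(0,1):B a1@(1,2):A a2@(0,4):A a3@(1,5):A
t=3: a0@(0,0):B a1@(0,2):A a2@(0,4):A a3@(1,5):A
t=4: a0@(0,1):B a1@(0,2):A a2@(0,4):A a3@(1,5):A
t=5: a0@(0,0):B a1@(0,3):A a2@(0,4):A a3@(1,5):A
t=6: a0@(0,1):B a1@(0,3):A a2@(0,4):A a3@(1,5):A
t=7: (unchanged — steady state)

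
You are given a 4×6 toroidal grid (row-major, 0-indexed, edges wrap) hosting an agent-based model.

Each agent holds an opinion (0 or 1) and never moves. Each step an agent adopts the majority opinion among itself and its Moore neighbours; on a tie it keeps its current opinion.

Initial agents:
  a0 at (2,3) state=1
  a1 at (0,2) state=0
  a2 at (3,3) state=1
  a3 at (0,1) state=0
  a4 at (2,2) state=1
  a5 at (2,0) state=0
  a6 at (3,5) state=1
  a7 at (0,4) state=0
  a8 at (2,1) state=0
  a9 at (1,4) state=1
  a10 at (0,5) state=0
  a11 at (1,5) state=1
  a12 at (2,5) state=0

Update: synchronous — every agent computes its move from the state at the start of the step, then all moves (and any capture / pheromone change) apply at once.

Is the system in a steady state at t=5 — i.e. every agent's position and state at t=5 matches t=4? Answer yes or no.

t=1: a0@(2,3):1 a1@(0,2):0 a2@(3,3):1 a3@(0,1):0 a4@(2,2):1 a5@(2,0):0 a6@(3,5):0 a7@(0,4):1 a8@(2,1):0 a9@(1,4):1 a10@(0,5):1 a11@(1,5):0 a12@(2,5):1
t=2: a0@(2,3):1 a1@(0,2):0 a2@(3,3):1 a3@(0,1):0 a4@(2,2):1 a5@(2,0):0 a6@(3,5):1 a7@(0,4):1 a8@(2,1):0 a9@(1,4):1 a10@(0,5):1 a11@(1,5):1 a12@(2,5):0
t=3: a0@(2,3):1 a1@(0,2):0 a2@(3,3):1 a3@(0,1):0 a4@(2,2):1 a5@(2,0):0 a6@(3,5):1 a7@(0,4):1 a8@(2,1):0 a9@(1,4):1 a10@(0,5):1 a11@(1,5):1 a12@(2,5):1
t=4: a0@(2,3):1 a1@(0,2):0 a2@(3,3):1 a3@(0,1):0 a4@(2,2):1 a5@(2,0):1 a6@(3,5):1 a7@(0,4):1 a8@(2,1):0 a9@(1,4):1 a10@(0,5):1 a11@(1,5):1 a12@(2,5):1
t=5: a0@(2,3):1 a1@(0,2):0 a2@(3,3):1 a3@(0,1):0 a4@(2,2):1 a5@(2,0):1 a6@(3,5):1 a7@(0,4):1 a8@(2,1):1 a9@(1,4):1 a10@(0,5):1 a11@(1,5):1 a12@(2,5):1

no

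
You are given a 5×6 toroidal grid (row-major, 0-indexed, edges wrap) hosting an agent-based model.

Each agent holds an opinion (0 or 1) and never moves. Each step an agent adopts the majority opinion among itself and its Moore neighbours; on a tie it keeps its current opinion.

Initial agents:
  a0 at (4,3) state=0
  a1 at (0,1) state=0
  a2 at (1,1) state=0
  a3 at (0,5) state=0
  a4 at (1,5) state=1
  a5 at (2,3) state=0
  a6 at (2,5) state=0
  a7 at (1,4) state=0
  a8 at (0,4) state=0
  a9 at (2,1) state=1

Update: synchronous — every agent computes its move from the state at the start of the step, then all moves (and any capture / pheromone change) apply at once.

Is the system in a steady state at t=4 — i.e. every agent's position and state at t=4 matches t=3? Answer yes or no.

yes

t=1: a0@(4,3):0 a1@(0,1):0 a2@(1,1):0 a3@(0,5):0 a4@(1,5):0 a5@(2,3):0 a6@(2,5):0 a7@(1,4):0 a8@(0,4):0 a9@(2,1):1
t=2: (unchanged — steady state)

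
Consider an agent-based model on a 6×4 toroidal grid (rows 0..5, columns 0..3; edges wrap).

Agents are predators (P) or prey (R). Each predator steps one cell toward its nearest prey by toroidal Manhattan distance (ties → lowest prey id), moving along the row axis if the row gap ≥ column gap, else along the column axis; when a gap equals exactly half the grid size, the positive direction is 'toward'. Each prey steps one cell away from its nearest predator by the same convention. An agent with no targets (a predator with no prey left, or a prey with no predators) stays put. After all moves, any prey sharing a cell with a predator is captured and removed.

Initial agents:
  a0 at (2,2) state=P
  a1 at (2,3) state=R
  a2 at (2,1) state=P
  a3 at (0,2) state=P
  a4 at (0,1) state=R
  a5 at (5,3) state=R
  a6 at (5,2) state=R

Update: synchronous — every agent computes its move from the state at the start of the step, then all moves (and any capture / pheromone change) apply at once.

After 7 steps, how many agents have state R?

t=1: a0@(2,3):P a1@(2,0):R a2@(2,2):P a3@(0,1):P a4@(0,0):R a5@(4,3):R a6@(4,2):R
t=2: a0@(2,0):P a1@(2,1):R a2@(2,3):P a3@(0,0):P a4@(0,3):R a5@(5,3):R a6@(5,2):R
t=3: a0@(2,1):P a1@(2,2):R a2@(2,0):P a3@(0,3):P a4@(0,2):R a5@(4,3):R a6@(5,1):R
t=4: a0@(2,2):P a1@(2,3):R a2@(2,1):P a3@(0,2):P a4@(0,1):R a5@(3,3):R a6@(4,1):R
t=5: a0@(2,3):P a1@(2,0):R a2@(2,2):P a3@(0,1):P a4@(0,0):R a5@(4,3):R a6@(5,1):R
t=6: a0@(2,0):P a1@(2,1):R a2@(2,3):P a3@(0,0):P a4@(0,3):R a5@(5,3):R a6@(4,1):R
t=7: a0@(2,1):P a1@(2,2):R a2@(2,0):P a3@(0,3):P a4@(0,2):R a5@(4,3):R a6@(5,1):R

4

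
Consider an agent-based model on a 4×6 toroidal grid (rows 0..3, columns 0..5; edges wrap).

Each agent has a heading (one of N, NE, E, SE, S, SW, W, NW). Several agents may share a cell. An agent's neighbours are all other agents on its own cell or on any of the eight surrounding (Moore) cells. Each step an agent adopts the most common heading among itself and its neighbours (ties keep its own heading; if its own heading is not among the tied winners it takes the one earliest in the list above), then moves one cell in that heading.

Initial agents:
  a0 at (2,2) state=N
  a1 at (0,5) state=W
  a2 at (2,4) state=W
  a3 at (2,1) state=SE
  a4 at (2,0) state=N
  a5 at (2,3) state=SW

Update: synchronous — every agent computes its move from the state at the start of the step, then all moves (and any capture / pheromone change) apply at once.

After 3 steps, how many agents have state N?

t=1: a0@(1,2):N a1@(0,4):W a2@(2,3):W a3@(1,1):N a4@(1,0):N a5@(3,2):SW
t=2: a0@(0,2):N a1@(0,3):W a2@(2,2):W a3@(0,1):N a4@(0,0):N a5@(0,1):SW
t=3: a0@(3,2):N a1@(0,2):W a2@(2,1):W a3@(3,1):N a4@(3,0):N a5@(3,1):N

4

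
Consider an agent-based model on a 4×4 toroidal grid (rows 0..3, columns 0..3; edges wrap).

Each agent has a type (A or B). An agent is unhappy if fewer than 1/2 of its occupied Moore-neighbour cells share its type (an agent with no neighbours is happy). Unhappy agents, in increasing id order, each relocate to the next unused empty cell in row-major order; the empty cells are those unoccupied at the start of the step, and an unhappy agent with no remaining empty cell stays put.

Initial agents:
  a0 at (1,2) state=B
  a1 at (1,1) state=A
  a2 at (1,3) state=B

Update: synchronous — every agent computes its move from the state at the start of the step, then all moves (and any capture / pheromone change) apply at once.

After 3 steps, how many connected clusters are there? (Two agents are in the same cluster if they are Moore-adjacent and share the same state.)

2

t=1: a0@(1,2):B a1@(0,0):A a2@(1,3):B
t=2: a0@(1,2):B a1@(0,1):A a2@(1,3):B
t=3: a0@(1,2):B a1@(0,0):A a2@(1,3):B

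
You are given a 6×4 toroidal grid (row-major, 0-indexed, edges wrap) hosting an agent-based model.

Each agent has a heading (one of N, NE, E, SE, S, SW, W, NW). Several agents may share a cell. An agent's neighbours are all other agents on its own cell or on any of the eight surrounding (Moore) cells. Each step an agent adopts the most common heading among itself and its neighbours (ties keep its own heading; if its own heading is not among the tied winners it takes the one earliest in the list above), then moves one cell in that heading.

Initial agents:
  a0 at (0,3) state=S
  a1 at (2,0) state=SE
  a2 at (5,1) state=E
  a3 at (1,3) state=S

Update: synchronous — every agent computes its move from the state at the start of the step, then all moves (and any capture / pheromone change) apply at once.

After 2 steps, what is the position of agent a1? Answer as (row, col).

t=1: a0@(1,3):S a1@(3,1):SE a2@(5,2):E a3@(2,3):S
t=2: a0@(2,3):S a1@(4,2):SE a2@(5,3):E a3@(3,3):S

(4, 2)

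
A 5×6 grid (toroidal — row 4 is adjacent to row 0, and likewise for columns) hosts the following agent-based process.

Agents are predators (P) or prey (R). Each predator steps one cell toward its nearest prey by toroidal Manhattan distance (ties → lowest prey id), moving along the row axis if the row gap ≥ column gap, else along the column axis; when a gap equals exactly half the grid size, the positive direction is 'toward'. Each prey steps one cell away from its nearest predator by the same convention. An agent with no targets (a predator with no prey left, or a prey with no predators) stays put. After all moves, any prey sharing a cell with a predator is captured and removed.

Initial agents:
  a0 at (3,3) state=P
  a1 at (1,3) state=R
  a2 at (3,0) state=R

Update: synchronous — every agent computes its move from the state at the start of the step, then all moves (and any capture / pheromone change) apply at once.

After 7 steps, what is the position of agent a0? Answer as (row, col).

t=1: a0@(2,3):P a1@(0,3):R a2@(3,5):R
t=2: a0@(1,3):P a1@(4,3):R a2@(3,0):R
t=3: a0@(0,3):P a1@(3,3):R a2@(3,5):R
t=4: a0@(4,3):P a1@(2,3):R a2@(2,5):R
t=5: a0@(3,3):P a1@(1,3):R a2@(1,5):R
t=6: a0@(2,3):P a1@(0,3):R a2@(0,5):R
t=7: a0@(1,3):P a1@(4,3):R a2@(4,5):R

(1, 3)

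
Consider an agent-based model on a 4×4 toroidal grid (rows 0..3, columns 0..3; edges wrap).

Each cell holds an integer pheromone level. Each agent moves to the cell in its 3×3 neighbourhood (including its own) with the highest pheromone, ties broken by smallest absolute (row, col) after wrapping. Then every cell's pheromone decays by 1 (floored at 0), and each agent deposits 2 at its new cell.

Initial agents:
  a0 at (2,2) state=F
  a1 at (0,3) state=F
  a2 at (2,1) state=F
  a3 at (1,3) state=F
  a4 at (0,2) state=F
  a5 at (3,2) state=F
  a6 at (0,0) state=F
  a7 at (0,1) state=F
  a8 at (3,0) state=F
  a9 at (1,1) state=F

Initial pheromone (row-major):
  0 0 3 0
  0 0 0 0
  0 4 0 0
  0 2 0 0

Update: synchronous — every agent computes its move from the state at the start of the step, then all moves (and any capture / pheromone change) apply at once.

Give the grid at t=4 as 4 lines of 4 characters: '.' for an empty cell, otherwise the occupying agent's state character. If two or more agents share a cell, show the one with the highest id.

t=1: a0@(2,1) a1@(0,2) a2@(2,1) a3@(0,2) a4@(0,2) a5@(2,1) a6@(3,1) a7@(0,2) a8@(2,1) a9@(2,1) | pheromone: 0 0 10 0 / 0 0 0 0 / 0 13 0 0 / 0 3 0 0
t=2: a0@(2,1) a1@(0,2) a2@(2,1) a3@(0,2) a4@(0,2) a5@(2,1) a6@(2,1) a7@(0,2) a8@(2,1) a9@(2,1) | pheromone: 0 0 17 0 / 0 0 0 0 / 0 24 0 0 / 0 2 0 0
t=3: a0@(2,1) a1@(0,2) a2@(2,1) a3@(0,2) a4@(0,2) a5@(2,1) a6@(2,1) a7@(0,2) a8@(2,1) a9@(2,1) | pheromone: 0 0 24 0 / 0 0 0 0 / 0 35 0 0 / 0 1 0 0
t=4: a0@(2,1) a1@(0,2) a2@(2,1) a3@(0,2) a4@(0,2) a5@(2,1) a6@(2,1) a7@(0,2) a8@(2,1) a9@(2,1) | pheromone: 0 0 31 0 / 0 0 0 0 / 0 46 0 0 / 0 0 0 0

..F.
....
.F..
....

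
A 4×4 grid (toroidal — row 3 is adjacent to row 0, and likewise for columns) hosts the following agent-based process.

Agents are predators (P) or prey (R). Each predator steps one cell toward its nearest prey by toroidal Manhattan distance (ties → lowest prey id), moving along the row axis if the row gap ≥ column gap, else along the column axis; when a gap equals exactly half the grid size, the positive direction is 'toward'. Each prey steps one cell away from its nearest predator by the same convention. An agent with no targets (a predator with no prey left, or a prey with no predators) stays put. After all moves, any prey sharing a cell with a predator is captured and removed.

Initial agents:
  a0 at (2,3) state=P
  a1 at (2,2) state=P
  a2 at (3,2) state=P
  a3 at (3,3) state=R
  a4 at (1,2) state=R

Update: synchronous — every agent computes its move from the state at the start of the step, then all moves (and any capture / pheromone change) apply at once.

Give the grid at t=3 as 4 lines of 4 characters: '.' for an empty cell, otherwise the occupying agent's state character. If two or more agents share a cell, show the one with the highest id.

t=1: a0@(3,3):P a1@(1,2):P a2@(3,3):P a3@(0,3):R a4@(0,2):R
t=2: a0@(0,3):P a1@(0,2):P a2@(0,3):P a3@(1,3):R a4@(3,2):R
t=3: a0@(1,3):P a1@(3,2):P a2@(1,3):P a3@(2,3):R a4@(2,2):R

....
...P
..RR
..P.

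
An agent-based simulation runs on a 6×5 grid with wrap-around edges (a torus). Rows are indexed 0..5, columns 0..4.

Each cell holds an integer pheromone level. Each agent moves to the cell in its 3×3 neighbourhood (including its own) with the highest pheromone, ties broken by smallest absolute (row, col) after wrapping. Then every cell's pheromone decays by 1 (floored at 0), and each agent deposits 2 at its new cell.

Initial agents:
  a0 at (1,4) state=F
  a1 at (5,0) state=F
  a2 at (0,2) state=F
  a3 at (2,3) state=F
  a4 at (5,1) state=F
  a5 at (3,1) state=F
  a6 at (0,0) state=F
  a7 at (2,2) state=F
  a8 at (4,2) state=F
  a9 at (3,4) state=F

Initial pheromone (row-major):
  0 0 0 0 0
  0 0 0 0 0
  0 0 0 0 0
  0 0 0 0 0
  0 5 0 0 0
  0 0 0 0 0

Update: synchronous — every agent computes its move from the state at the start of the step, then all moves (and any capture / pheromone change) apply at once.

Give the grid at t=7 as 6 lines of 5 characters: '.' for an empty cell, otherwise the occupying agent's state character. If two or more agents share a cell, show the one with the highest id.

F....
.....
.....
.....
.F...
.....

t=1: a0@(0,0) a1@(4,1) a2@(0,1) a3@(1,2) a4@(4,1) a5@(4,1) a6@(0,0) a7@(1,1) a8@(4,1) a9@(2,0) | pheromone: 4 2 0 0 0 / 0 2 2 0 0 / 2 0 0 0 0 / 0 0 0 0 0 / 0 12 0 0 0 / 0 0 0 0 0
t=2: a0@(0,0) a1@(4,1) a2@(0,0) a3@(0,1) a4@(4,1) a5@(4,1) a6@(0,0) a7@(0,0) a8@(4,1) a9@(1,1) | pheromone: 11 3 0 0 0 / 0 3 1 0 0 / 1 0 0 0 0 / 0 0 0 0 0 / 0 19 0 0 0 / 0 0 0 0 0
t=3: a0@(0,0) a1@(4,1) a2@(0,0) a3@(0,0) a4@(4,1) a5@(4,1) a6@(0,0) a7@(0,0) a8@(4,1) a9@(0,0) | pheromone: 22 2 0 0 0 / 0 2 0 0 0 / 0 0 0 0 0 / 0 0 0 0 0 / 0 26 0 0 0 / 0 0 0 0 0
t=4: a0@(0,0) a1@(4,1) a2@(0,0) a3@(0,0) a4@(4,1) a5@(4,1) a6@(0,0) a7@(0,0) a8@(4,1) a9@(0,0) | pheromone: 33 1 0 0 0 / 0 1 0 0 0 / 0 0 0 0 0 / 0 0 0 0 0 / 0 33 0 0 0 / 0 0 0 0 0
t=5: a0@(0,0) a1@(4,1) a2@(0,0) a3@(0,0) a4@(4,1) a5@(4,1) a6@(0,0) a7@(0,0) a8@(4,1) a9@(0,0) | pheromone: 44 0 0 0 0 / 0 0 0 0 0 / 0 0 0 0 0 / 0 0 0 0 0 / 0 40 0 0 0 / 0 0 0 0 0
t=6: a0@(0,0) a1@(4,1) a2@(0,0) a3@(0,0) a4@(4,1) a5@(4,1) a6@(0,0) a7@(0,0) a8@(4,1) a9@(0,0) | pheromone: 55 0 0 0 0 / 0 0 0 0 0 / 0 0 0 0 0 / 0 0 0 0 0 / 0 47 0 0 0 / 0 0 0 0 0
t=7: a0@(0,0) a1@(4,1) a2@(0,0) a3@(0,0) a4@(4,1) a5@(4,1) a6@(0,0) a7@(0,0) a8@(4,1) a9@(0,0) | pheromone: 66 0 0 0 0 / 0 0 0 0 0 / 0 0 0 0 0 / 0 0 0 0 0 / 0 54 0 0 0 / 0 0 0 0 0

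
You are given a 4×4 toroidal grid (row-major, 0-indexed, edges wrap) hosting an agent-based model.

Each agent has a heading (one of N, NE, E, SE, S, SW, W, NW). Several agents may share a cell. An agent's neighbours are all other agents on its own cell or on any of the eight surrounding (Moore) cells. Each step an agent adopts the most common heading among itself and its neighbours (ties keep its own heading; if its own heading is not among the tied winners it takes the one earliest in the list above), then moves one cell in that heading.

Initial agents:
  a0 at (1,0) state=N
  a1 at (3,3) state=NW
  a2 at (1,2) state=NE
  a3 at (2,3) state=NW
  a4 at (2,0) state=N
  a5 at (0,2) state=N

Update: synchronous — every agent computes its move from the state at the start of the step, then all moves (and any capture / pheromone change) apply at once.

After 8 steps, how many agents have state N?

6

t=1: a0@(0,0):N a1@(2,2):NW a2@(0,3):NE a3@(1,2):NW a4@(1,0):N a5@(3,2):N
t=2: a0@(3,0):N a1@(1,1):NW a2@(3,3):N a3@(0,1):NW a4@(0,0):N a5@(2,2):N
t=3: a0@(2,0):N a1@(0,0):NW a2@(2,3):N a3@(3,0):NW a4@(3,0):N a5@(1,2):N
t=4: a0@(1,0):N a1@(3,3):NW a2@(1,3):N a3@(2,0):N a4@(2,0):N a5@(0,2):N
t=5: a0@(0,0):N a1@(2,3):N a2@(0,3):N a3@(1,0):N a4@(1,0):N a5@(3,2):N
t=6: a0@(3,0):N a1@(1,3):N a2@(3,3):N a3@(0,0):N a4@(0,0):N a5@(2,2):N
t=7: a0@(2,0):N a1@(0,3):N a2@(2,3):N a3@(3,0):N a4@(3,0):N a5@(1,2):N
t=8: a0@(1,0):N a1@(3,3):N a2@(1,3):N a3@(2,0):N a4@(2,0):N a5@(0,2):N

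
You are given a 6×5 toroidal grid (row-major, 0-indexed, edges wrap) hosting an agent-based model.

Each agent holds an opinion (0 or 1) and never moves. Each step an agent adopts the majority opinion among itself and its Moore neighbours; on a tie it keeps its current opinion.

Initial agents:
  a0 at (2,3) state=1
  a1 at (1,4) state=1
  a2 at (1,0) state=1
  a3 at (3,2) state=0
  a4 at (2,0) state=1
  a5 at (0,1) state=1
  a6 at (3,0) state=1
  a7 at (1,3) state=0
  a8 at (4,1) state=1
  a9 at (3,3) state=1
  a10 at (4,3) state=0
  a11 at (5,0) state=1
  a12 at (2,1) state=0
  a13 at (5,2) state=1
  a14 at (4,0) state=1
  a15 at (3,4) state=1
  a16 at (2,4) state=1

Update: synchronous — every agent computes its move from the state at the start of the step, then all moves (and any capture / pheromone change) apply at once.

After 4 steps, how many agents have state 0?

0

t=1: a0@(2,3):1 a1@(1,4):1 a2@(1,0):1 a3@(3,2):0 a4@(2,0):1 a5@(0,1):1 a6@(3,0):1 a7@(1,3):1 a8@(4,1):1 a9@(3,3):1 a10@(4,3):1 a11@(5,0):1 a12@(2,1):1 a13@(5,2):1 a14@(4,0):1 a15@(3,4):1 a16@(2,4):1
t=2: a0@(2,3):1 a1@(1,4):1 a2@(1,0):1 a3@(3,2):1 a4@(2,0):1 a5@(0,1):1 a6@(3,0):1 a7@(1,3):1 a8@(4,1):1 a9@(3,3):1 a10@(4,3):1 a11@(5,0):1 a12@(2,1):1 a13@(5,2):1 a14@(4,0):1 a15@(3,4):1 a16@(2,4):1
t=3: (unchanged — steady state)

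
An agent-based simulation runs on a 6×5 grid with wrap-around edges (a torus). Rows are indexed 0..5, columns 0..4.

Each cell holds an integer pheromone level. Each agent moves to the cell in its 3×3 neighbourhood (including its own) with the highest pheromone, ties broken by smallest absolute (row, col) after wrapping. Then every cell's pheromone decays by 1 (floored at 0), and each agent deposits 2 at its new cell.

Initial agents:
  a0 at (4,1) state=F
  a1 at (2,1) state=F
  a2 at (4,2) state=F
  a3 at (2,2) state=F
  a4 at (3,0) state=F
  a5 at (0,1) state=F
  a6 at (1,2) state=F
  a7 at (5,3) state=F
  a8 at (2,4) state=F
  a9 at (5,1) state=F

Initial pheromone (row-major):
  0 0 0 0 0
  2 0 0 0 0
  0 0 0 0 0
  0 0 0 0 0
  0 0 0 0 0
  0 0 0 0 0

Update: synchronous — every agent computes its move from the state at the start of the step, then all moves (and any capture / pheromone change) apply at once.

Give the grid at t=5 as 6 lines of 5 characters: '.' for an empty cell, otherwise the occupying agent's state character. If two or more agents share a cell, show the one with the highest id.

t=1: a0@(3,0) a1@(1,0) a2@(3,1) a3@(1,1) a4@(2,0) a5@(1,0) a6@(0,1) a7@(0,2) a8@(1,0) a9@(0,0) | pheromone: 2 2 2 0 0 / 7 2 0 0 0 / 2 0 0 0 0 / 2 2 0 0 0 / 0 0 0 0 0 / 0 0 0 0 0
t=2: a0@(2,0) a1@(1,0) a2@(2,0) a3@(1,0) a4@(1,0) a5@(1,0) a6@(1,0) a7@(0,1) a8@(1,0) a9@(1,0) | pheromone: 1 3 1 0 0 / 20 1 0 0 0 / 5 0 0 0 0 / 1 1 0 0 0 / 0 0 0 0 0 / 0 0 0 0 0
t=3: a0@(1,0) a1@(1,0) a2@(1,0) a3@(1,0) a4@(1,0) a5@(1,0) a6@(1,0) a7@(1,0) a8@(1,0) a9@(1,0) | pheromone: 0 2 0 0 0 / 39 0 0 0 0 / 4 0 0 0 0 / 0 0 0 0 0 / 0 0 0 0 0 / 0 0 0 0 0
t=4: a0@(1,0) a1@(1,0) a2@(1,0) a3@(1,0) a4@(1,0) a5@(1,0) a6@(1,0) a7@(1,0) a8@(1,0) a9@(1,0) | pheromone: 0 1 0 0 0 / 58 0 0 0 0 / 3 0 0 0 0 / 0 0 0 0 0 / 0 0 0 0 0 / 0 0 0 0 0
t=5: a0@(1,0) a1@(1,0) a2@(1,0) a3@(1,0) a4@(1,0) a5@(1,0) a6@(1,0) a7@(1,0) a8@(1,0) a9@(1,0) | pheromone: 0 0 0 0 0 / 77 0 0 0 0 / 2 0 0 0 0 / 0 0 0 0 0 / 0 0 0 0 0 / 0 0 0 0 0

.....
F....
.....
.....
.....
.....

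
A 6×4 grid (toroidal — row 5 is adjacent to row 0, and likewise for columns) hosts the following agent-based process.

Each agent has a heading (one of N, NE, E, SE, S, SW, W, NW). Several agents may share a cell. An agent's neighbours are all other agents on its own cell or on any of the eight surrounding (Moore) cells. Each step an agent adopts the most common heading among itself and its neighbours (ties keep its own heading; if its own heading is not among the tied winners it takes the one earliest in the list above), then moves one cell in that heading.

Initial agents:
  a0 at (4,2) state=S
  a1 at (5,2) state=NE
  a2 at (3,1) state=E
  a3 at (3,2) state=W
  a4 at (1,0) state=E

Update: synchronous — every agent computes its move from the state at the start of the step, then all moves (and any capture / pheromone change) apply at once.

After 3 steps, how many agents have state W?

1

t=1: a0@(5,2):S a1@(4,3):NE a2@(3,2):E a3@(3,1):W a4@(1,1):E
t=2: a0@(0,2):S a1@(3,0):NE a2@(3,3):E a3@(3,0):W a4@(1,2):E
t=3: a0@(1,2):S a1@(2,1):NE a2@(3,0):E a3@(3,3):W a4@(1,3):E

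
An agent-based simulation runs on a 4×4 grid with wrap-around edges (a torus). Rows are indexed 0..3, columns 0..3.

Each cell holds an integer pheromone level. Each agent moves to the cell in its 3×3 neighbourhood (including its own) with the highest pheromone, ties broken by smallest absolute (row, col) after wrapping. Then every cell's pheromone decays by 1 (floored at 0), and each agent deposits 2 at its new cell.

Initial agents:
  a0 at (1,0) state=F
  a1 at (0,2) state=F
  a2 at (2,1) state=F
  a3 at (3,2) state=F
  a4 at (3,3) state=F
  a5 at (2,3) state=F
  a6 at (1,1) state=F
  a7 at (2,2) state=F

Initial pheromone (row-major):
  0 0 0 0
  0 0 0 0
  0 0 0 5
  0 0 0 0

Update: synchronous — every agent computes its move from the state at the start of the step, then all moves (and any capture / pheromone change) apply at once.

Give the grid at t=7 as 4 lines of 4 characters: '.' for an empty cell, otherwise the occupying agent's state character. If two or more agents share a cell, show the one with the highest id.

t=1: a0@(2,3) a1@(0,1) a2@(1,0) a3@(2,3) a4@(2,3) a5@(2,3) a6@(0,0) a7@(2,3) | pheromone: 2 2 0 0 / 2 0 0 0 / 0 0 0 14 / 0 0 0 0
t=2: a0@(2,3) a1@(0,0) a2@(2,3) a3@(2,3) a4@(2,3) a5@(2,3) a6@(0,0) a7@(2,3) | pheromone: 5 1 0 0 / 1 0 0 0 / 0 0 0 25 / 0 0 0 0
t=3: a0@(2,3) a1@(0,0) a2@(2,3) a3@(2,3) a4@(2,3) a5@(2,3) a6@(0,0) a7@(2,3) | pheromone: 8 0 0 0 / 0 0 0 0 / 0 0 0 36 / 0 0 0 0
t=4: a0@(2,3) a1@(0,0) a2@(2,3) a3@(2,3) a4@(2,3) a5@(2,3) a6@(0,0) a7@(2,3) | pheromone: 11 0 0 0 / 0 0 0 0 / 0 0 0 47 / 0 0 0 0
t=5: a0@(2,3) a1@(0,0) a2@(2,3) a3@(2,3) a4@(2,3) a5@(2,3) a6@(0,0) a7@(2,3) | pheromone: 14 0 0 0 / 0 0 0 0 / 0 0 0 58 / 0 0 0 0
t=6: a0@(2,3) a1@(0,0) a2@(2,3) a3@(2,3) a4@(2,3) a5@(2,3) a6@(0,0) a7@(2,3) | pheromone: 17 0 0 0 / 0 0 0 0 / 0 0 0 69 / 0 0 0 0
t=7: a0@(2,3) a1@(0,0) a2@(2,3) a3@(2,3) a4@(2,3) a5@(2,3) a6@(0,0) a7@(2,3) | pheromone: 20 0 0 0 / 0 0 0 0 / 0 0 0 80 / 0 0 0 0

F...
....
...F
....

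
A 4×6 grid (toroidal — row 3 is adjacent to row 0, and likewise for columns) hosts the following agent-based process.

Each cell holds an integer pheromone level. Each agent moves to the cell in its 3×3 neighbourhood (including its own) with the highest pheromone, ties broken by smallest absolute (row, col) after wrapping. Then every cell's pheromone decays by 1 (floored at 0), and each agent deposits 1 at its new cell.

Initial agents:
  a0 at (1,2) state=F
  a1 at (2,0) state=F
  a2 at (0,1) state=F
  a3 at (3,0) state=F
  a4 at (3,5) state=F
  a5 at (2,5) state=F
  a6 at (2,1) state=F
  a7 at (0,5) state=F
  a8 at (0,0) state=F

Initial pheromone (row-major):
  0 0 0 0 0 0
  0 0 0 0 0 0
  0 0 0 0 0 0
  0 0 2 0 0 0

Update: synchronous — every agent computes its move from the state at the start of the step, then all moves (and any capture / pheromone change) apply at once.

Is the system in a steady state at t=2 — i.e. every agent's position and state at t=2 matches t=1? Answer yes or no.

t=1: a0@(0,1) a1@(1,0) a2@(3,2) a3@(0,0) a4@(0,0) a5@(1,0) a6@(3,2) a7@(0,0) a8@(0,0) | pheromone: 4 1 0 0 0 0 / 2 0 0 0 0 0 / 0 0 0 0 0 0 / 0 0 3 0 0 0
t=2: a0@(0,0) a1@(0,0) a2@(3,2) a3@(0,0) a4@(0,0) a5@(0,0) a6@(3,2) a7@(0,0) a8@(0,0) | pheromone: 10 0 0 0 0 0 / 1 0 0 0 0 0 / 0 0 0 0 0 0 / 0 0 4 0 0 0

no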